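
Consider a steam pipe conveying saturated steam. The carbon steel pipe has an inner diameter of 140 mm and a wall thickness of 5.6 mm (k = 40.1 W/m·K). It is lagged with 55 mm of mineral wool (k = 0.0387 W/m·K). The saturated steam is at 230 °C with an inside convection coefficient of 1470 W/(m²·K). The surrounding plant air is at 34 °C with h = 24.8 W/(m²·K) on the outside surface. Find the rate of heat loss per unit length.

Treating each annulus and film as a series resistance:
R_inner film = 1/(h_i·2πr₁L) = 1/(1470×2π×0.07×1) = 0.001547 K/W
R_carbon steel pipe wall = ln(75.6/70)/(2π×40.1×1) = 3.055×10^-4 K/W
R_mineral wool = ln(130.6/75.6)/(2π×0.0387×1) = 2.248 K/W
R_outer film = 1/(h_o·2πr_oL) = 1/(24.8×2π×0.1306×1) = 0.04914 K/W
R_total = 2.299 K/W
Q = ΔT/R_total = 196/2.299

q′ ≈ 85.2 W/m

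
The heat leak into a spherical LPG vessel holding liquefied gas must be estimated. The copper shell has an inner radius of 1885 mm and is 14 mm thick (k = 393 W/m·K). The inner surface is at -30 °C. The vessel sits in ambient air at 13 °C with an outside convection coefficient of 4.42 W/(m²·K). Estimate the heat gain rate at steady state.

Q ≈ 8610 W

Radial (spherical) resistances in series:
R_copper shell = (1/1.885 − 1/1.899)/(4π×393) = 7.919×10^-7 K/W
R_outer film = 1/(h·4πr_o²) = 1/(4.42×4π×1.899²) = 0.004992 K/W
R_total = 0.004993 K/W
Q = ΔT/R_total = 43/0.004993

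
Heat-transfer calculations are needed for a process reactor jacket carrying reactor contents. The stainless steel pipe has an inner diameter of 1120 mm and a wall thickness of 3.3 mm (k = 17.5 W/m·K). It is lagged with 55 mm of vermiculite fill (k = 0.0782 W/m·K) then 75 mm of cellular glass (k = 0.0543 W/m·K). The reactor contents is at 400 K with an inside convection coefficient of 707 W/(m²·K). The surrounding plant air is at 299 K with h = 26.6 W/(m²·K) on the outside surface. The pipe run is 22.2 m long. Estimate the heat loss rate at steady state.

Radial resistances (cylindrical: R_cond = ln(r_o/r_i)/(2πkL), R_conv = 1/(h·2πrL)):
R_inner film = 1/(h_i·2πr₁L) = 1/(707×2π×0.56×22.2) = 1.811×10^-5 K/W
R_stainless steel pipe wall = ln(563.3/560)/(2π×17.5×22.2) = 2.407×10^-6 K/W
R_vermiculite fill = ln(618.3/563.3)/(2π×0.0782×22.2) = 0.008541 K/W
R_cellular glass = ln(693.3/618.3)/(2π×0.0543×22.2) = 0.01512 K/W
R_outer film = 1/(h_o·2πr_oL) = 1/(26.6×2π×0.6933×22.2) = 3.887×10^-4 K/W
R_total = 0.02407 K/W
Q = ΔT/R_total = 101/0.02407

Q ≈ 4200 W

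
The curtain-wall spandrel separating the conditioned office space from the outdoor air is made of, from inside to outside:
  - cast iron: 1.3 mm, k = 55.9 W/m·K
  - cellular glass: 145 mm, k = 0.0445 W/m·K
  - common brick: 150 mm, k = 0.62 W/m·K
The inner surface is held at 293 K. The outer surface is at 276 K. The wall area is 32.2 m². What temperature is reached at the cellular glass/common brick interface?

T ≈ 277 K

Series thermal resistances:
R_cast iron = L/(kA) = 0.0013/(55.9×32.2) = 7.222×10^-7 K/W
R_cellular glass = L/(kA) = 0.145/(0.0445×32.2) = 0.1012 K/W
R_common brick = L/(kA) = 0.15/(0.62×32.2) = 0.007514 K/W
R_total = 0.1087 K/W;  Q = ΔT/R_total = 17/0.1087 = 156.4 W
T_interface = T_inner − Q·ΣR(inner→interface) = 293 − 156×0.1012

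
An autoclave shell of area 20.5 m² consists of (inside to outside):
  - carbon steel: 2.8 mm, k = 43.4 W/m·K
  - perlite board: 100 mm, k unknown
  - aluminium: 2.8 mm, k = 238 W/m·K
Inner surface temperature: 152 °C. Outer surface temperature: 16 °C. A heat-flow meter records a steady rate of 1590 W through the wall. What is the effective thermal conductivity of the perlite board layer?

Treating each layer as a thermal resistance in series:
R_carbon steel = L/(kA) = 0.0028/(43.4×20.5) = 3.147×10^-6 K/W
R_aluminium = L/(kA) = 0.0028/(238×20.5) = 5.739×10^-7 K/W
Sum of known resistances R_other = 3.721×10^-6 K/W
Total R = ΔT/Q = 136/1590 = 0.08553 K/W
R_perlite board = R_total − R_other = 0.08553 K/W
k = L/(R·A) = 0.1/(0.08553×20.5)

k ≈ 0.057 W/(m·K)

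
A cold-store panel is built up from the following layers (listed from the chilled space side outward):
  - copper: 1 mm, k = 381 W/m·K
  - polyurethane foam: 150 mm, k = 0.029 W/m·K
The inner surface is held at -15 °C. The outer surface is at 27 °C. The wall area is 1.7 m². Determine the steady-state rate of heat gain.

Thermal resistances in series:
R_copper = L/(kA) = 0.001/(381×1.7) = 1.544×10^-6 K/W
R_polyurethane foam = L/(kA) = 0.15/(0.029×1.7) = 3.043 K/W
R_total = 3.043 K/W
Q = ΔT / R_total = 42 / 3.043

Q ≈ 13.8 W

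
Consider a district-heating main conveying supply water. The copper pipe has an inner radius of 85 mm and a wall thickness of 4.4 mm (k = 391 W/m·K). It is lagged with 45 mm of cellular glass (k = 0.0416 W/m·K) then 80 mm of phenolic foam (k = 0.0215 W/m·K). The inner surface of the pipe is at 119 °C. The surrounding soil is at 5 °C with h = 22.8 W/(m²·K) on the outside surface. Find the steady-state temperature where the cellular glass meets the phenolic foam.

T ≈ 83.8 °C

Radial resistances (cylindrical: R_cond = ln(r_o/r_i)/(2πkL), R_conv = 1/(h·2πrL)):
R_copper pipe wall = ln(89.4/85)/(2π×391×1) = 2.054×10^-5 K/W
R_cellular glass = ln(134.4/89.4)/(2π×0.0416×1) = 1.56 K/W
R_phenolic foam = ln(214.4/134.4)/(2π×0.0215×1) = 3.457 K/W
R_outer film = 1/(h_o·2πr_oL) = 1/(22.8×2π×0.2144×1) = 0.03256 K/W
R_total = 5.05 K/W
Q = ΔT/R_total = 114/5.05
Q = 22.6 W/m
T_interface = T_inner − Q·ΣR(inner→interface) = 119 − 22.6×1.56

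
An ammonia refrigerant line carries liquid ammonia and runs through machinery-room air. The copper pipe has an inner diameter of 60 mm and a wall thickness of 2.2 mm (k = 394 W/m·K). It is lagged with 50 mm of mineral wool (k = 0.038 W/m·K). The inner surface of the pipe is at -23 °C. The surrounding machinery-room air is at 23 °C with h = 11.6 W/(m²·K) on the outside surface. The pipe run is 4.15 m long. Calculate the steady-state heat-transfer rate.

Q ≈ 46.7 W

For a radial system each layer contributes R = ln(r_out/r_in)/(2πkL); films add R = 1/(hA).
R_copper pipe wall = ln(32.2/30)/(2π×394×4.15) = 6.888×10^-6 K/W
R_mineral wool = ln(82.2/32.2)/(2π×0.038×4.15) = 0.9458 K/W
R_outer film = 1/(h_o·2πr_oL) = 1/(11.6×2π×0.0822×4.15) = 0.04022 K/W
R_total = 0.9861 K/W
Q = ΔT/R_total = 46/0.9861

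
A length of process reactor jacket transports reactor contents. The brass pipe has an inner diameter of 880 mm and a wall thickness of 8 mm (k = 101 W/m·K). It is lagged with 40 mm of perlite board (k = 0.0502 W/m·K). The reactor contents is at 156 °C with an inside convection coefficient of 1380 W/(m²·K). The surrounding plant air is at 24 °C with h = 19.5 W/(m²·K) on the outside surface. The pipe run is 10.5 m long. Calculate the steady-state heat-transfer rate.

Cylindrical conduction, so R = ln(r₂/r₁)/(2πkL) per layer, in series:
R_inner film = 1/(h_i·2πr₁L) = 1/(1380×2π×0.44×10.5) = 2.496×10^-5 K/W
R_brass pipe wall = ln(448/440)/(2π×101×10.5) = 2.704×10^-6 K/W
R_perlite board = ln(488/448)/(2π×0.0502×10.5) = 0.02582 K/W
R_outer film = 1/(h_o·2πr_oL) = 1/(19.5×2π×0.488×10.5) = 0.001593 K/W
R_total = 0.02744 K/W
Q = ΔT/R_total = 132/0.02744

Q ≈ 4810 W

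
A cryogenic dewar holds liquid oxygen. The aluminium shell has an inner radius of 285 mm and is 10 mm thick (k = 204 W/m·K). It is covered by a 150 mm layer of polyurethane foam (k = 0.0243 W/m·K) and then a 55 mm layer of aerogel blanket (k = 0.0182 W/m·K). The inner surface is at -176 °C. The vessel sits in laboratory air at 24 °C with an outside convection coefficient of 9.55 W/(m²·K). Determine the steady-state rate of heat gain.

Q ≈ 41.2 W

Radial (spherical) resistances in series:
R_aluminium shell = (1/0.285 − 1/0.295)/(4π×204) = 4.64×10^-5 K/W
R_polyurethane foam = (1/0.295 − 1/0.445)/(4π×0.0243) = 3.742 K/W
R_aerogel blanket = (1/0.445 − 1/0.5)/(4π×0.0182) = 1.081 K/W
R_outer film = 1/(h·4πr_o²) = 1/(9.55×4π×0.5²) = 0.03333 K/W
R_total = 4.856 K/W
Q = ΔT/R_total = 200/4.856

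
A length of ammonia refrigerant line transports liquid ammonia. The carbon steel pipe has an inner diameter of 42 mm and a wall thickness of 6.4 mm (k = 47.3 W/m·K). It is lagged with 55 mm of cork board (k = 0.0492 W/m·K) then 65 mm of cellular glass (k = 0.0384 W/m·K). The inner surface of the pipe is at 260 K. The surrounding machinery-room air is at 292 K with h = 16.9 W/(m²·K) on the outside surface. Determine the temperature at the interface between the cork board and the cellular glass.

Radial resistances (cylindrical: R_cond = ln(r_o/r_i)/(2πkL), R_conv = 1/(h·2πrL)):
R_carbon steel pipe wall = ln(27.4/21)/(2π×47.3×1) = 8.951×10^-4 K/W
R_cork board = ln(82.4/27.4)/(2π×0.0492×1) = 3.562 K/W
R_cellular glass = ln(147.4/82.4)/(2π×0.0384×1) = 2.41 K/W
R_outer film = 1/(h_o·2πr_oL) = 1/(16.9×2π×0.1474×1) = 0.06389 K/W
R_total = 6.037 K/W
Q = ΔT/R_total = 32/6.037
Q = 5.3 W/m
T_interface = T_inner + Q·ΣR(inner→interface) = 260 + 5.3×3.563

T ≈ 279 K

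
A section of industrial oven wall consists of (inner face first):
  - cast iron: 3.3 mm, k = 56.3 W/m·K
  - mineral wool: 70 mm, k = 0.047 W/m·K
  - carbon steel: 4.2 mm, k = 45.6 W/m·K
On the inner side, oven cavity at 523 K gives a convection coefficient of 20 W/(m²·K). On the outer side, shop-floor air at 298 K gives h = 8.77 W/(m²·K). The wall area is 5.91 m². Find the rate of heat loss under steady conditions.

Treating each layer as a thermal resistance in series:
R_inner film = 1/(h_i·A) = 1/(20×5.91) = 0.00846 K/W
R_cast iron = L/(kA) = 0.0033/(56.3×5.91) = 9.918×10^-6 K/W
R_mineral wool = L/(kA) = 0.07/(0.047×5.91) = 0.252 K/W
R_carbon steel = L/(kA) = 0.0042/(45.6×5.91) = 1.558×10^-5 K/W
R_outer film = 1/(h_o·A) = 1/(8.77×5.91) = 0.01929 K/W
R_total = 0.2798 K/W
Q = ΔT / R_total = 225 / 0.2798

Q ≈ 804 W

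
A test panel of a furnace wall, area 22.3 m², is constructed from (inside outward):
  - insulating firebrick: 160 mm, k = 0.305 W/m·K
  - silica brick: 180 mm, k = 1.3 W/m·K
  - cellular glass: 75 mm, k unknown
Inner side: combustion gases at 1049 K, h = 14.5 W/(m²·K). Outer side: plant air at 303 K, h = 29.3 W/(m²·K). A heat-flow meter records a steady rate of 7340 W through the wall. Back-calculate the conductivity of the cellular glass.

Thermal resistances in series:
R_inner film = 1/(h_i·A) = 1/(14.5×22.3) = 0.003093 K/W
R_insulating firebrick = L/(kA) = 0.16/(0.305×22.3) = 0.02352 K/W
R_silica brick = L/(kA) = 0.18/(1.3×22.3) = 0.006209 K/W
R_outer film = 1/(h_o·A) = 1/(29.3×22.3) = 0.00153 K/W
Sum of known resistances R_other = 0.03436 K/W
Total R = ΔT/Q = 746/7340 = 0.1016 K/W
R_cellular glass = R_total − R_other = 0.06728 K/W
k = L/(R·A) = 0.075/(0.06728×22.3)

k ≈ 0.05 W/(m·K)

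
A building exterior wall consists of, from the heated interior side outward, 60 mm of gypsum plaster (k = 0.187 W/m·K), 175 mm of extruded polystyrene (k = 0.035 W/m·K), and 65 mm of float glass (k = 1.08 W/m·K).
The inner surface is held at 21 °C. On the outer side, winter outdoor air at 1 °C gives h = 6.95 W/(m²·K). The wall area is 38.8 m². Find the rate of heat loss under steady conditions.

Q ≈ 140 W

Model the wall as resistances in series:
R_gypsum plaster = L/(kA) = 0.06/(0.187×38.8) = 0.008269 K/W
R_extruded polystyrene = L/(kA) = 0.175/(0.035×38.8) = 0.1289 K/W
R_float glass = L/(kA) = 0.065/(1.08×38.8) = 0.001551 K/W
R_outer film = 1/(h_o·A) = 1/(6.95×38.8) = 0.003708 K/W
R_total = 0.1424 K/W
Q = ΔT / R_total = 20 / 0.1424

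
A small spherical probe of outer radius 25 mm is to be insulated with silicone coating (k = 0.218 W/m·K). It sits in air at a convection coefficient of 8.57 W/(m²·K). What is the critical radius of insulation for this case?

r_cr ≈ 50.9 mm

For a sphere r_cr = 2k/h = 2×0.218/8.57
r_cr = 50.9 mm; since the bare radius (25 mm) is below r_cr, adding a thin layer of insulation will *increase* heat loss.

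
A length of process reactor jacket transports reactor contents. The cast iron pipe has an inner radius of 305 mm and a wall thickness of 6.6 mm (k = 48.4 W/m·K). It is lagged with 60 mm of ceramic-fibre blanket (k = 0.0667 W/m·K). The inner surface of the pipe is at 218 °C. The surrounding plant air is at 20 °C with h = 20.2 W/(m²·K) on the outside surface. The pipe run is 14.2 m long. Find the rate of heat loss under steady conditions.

Per-layer cylindrical resistances, series-summed:
R_cast iron pipe wall = ln(311.6/305)/(2π×48.4×14.2) = 4.958×10^-6 K/W
R_ceramic-fibre blanket = ln(371.6/311.6)/(2π×0.0667×14.2) = 0.02959 K/W
R_outer film = 1/(h_o·2πr_oL) = 1/(20.2×2π×0.3716×14.2) = 0.001493 K/W
R_total = 0.03109 K/W
Q = ΔT/R_total = 198/0.03109

Q ≈ 6370 W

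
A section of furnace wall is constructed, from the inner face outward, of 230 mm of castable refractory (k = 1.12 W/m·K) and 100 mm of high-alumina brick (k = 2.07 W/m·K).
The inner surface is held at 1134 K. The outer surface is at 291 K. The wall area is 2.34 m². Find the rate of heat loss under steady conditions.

Model the wall as resistances in series:
R_castable refractory = L/(kA) = 0.23/(1.12×2.34) = 0.08776 K/W
R_high-alumina brick = L/(kA) = 0.1/(2.07×2.34) = 0.02064 K/W
R_total = 0.1084 K/W
Q = ΔT / R_total = 843 / 0.1084

Q ≈ 7780 W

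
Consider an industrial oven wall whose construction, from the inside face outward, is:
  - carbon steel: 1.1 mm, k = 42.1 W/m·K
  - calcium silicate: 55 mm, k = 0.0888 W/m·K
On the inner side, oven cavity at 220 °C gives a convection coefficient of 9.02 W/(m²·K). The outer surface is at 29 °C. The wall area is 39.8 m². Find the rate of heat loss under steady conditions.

Q ≈ 10400 W

Thermal resistances in series:
R_inner film = 1/(h_i·A) = 1/(9.02×39.8) = 0.002786 K/W
R_carbon steel = L/(kA) = 0.0011/(42.1×39.8) = 6.565×10^-7 K/W
R_calcium silicate = L/(kA) = 0.055/(0.0888×39.8) = 0.01556 K/W
R_total = 0.01835 K/W
Q = ΔT / R_total = 191 / 0.01835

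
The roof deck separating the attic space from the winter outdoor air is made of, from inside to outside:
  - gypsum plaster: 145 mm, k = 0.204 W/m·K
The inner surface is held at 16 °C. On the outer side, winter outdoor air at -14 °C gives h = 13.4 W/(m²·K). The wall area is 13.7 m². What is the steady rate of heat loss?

Thermal resistances in series:
R_gypsum plaster = L/(kA) = 0.145/(0.204×13.7) = 0.05188 K/W
R_outer film = 1/(h_o·A) = 1/(13.4×13.7) = 0.005447 K/W
R_total = 0.05733 K/W
Q = ΔT / R_total = 30 / 0.05733

Q ≈ 523 W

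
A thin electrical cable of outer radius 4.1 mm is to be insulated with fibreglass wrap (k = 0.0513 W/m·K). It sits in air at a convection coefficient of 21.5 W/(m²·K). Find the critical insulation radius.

For a cylinder r_cr = k/h = 0.0513/21.5
r_cr = 2.39 mm; since the bare radius (4.1 mm) is above r_cr, any added insulation will reduce heat loss.

r_cr ≈ 2.39 mm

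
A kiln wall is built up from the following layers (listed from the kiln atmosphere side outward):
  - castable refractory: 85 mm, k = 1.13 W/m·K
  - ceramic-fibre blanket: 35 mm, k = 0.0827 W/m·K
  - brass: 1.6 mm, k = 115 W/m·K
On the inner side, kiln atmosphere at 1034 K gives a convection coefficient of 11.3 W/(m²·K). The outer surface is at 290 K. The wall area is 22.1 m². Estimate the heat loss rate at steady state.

Series thermal resistances:
R_inner film = 1/(h_i·A) = 1/(11.3×22.1) = 0.004004 K/W
R_castable refractory = L/(kA) = 0.085/(1.13×22.1) = 0.003404 K/W
R_ceramic-fibre blanket = L/(kA) = 0.035/(0.0827×22.1) = 0.01915 K/W
R_brass = L/(kA) = 0.0016/(115×22.1) = 6.295×10^-7 K/W
R_total = 0.02656 K/W
Q = ΔT / R_total = 744 / 0.02656

Q ≈ 28000 W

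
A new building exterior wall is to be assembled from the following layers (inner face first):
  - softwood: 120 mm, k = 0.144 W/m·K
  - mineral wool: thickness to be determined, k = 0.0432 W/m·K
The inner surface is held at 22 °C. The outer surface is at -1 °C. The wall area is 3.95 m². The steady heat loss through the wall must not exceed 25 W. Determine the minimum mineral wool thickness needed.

Using the resistance-network approach (series):
R_softwood = L/(kA) = 0.12/(0.144×3.95) = 0.211 K/W
Sum of the known resistances R_other = 0.211 K/W
Required total resistance R_tot = ΔT/Q_allow = 23/25 = 0.92 K/W
R_mineral wool = R_tot − R_other = 0.709 K/W
L = R·k·A = 0.709×0.0432×3.95

L ≈ 121 mm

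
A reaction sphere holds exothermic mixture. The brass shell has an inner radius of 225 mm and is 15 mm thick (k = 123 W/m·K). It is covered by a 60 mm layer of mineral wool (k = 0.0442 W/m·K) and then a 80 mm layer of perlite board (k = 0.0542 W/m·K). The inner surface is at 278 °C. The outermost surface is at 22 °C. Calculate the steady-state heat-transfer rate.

Q ≈ 101 W

For a spherical shell R = (1/r₁ − 1/r₂)/(4πk); film R = 1/(h·4πr²). In series:
R_brass shell = (1/0.225 − 1/0.24)/(4π×123) = 1.797×10^-4 K/W
R_mineral wool = (1/0.24 − 1/0.3)/(4π×0.0442) = 1.5 K/W
R_perlite board = (1/0.3 − 1/0.38)/(4π×0.0542) = 1.03 K/W
R_total = 2.531 K/W
Q = ΔT/R_total = 256/2.531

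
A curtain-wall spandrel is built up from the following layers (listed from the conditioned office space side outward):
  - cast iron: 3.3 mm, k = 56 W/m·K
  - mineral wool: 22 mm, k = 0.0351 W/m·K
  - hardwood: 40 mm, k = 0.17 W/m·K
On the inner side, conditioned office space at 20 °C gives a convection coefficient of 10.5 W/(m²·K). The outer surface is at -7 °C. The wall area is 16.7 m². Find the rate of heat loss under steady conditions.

Q ≈ 471 W

Series thermal resistances:
R_inner film = 1/(h_i·A) = 1/(10.5×16.7) = 0.005703 K/W
R_cast iron = L/(kA) = 0.0033/(56×16.7) = 3.529×10^-6 K/W
R_mineral wool = L/(kA) = 0.022/(0.0351×16.7) = 0.03753 K/W
R_hardwood = L/(kA) = 0.04/(0.17×16.7) = 0.01409 K/W
R_total = 0.05733 K/W
Q = ΔT / R_total = 27 / 0.05733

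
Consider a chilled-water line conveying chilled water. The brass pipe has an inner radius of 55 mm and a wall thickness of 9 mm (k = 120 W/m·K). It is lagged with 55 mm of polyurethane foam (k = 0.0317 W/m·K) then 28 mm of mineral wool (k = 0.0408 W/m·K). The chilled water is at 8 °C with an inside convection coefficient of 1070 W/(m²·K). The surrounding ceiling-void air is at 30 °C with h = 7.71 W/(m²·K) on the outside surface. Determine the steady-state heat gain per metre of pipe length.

q′ ≈ 5.39 W/m

Treating each annulus and film as a series resistance:
R_inner film = 1/(h_i·2πr₁L) = 1/(1070×2π×0.055×1) = 0.002704 K/W
R_brass pipe wall = ln(64/55)/(2π×120×1) = 2.01×10^-4 K/W
R_polyurethane foam = ln(119/64)/(2π×0.0317×1) = 3.114 K/W
R_mineral wool = ln(147/119)/(2π×0.0408×1) = 0.8243 K/W
R_outer film = 1/(h_o·2πr_oL) = 1/(7.71×2π×0.147×1) = 0.1404 K/W
R_total = 4.082 K/W
Q = ΔT/R_total = 22/4.082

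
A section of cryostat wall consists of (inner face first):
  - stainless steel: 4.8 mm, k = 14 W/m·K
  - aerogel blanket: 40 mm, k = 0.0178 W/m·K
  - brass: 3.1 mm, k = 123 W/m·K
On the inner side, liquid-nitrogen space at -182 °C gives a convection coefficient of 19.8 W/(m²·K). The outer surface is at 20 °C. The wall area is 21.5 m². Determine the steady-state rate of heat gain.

Q ≈ 1890 W

Thermal resistances in series:
R_inner film = 1/(h_i·A) = 1/(19.8×21.5) = 0.002349 K/W
R_stainless steel = L/(kA) = 0.0048/(14×21.5) = 1.595×10^-5 K/W
R_aerogel blanket = L/(kA) = 0.04/(0.0178×21.5) = 0.1045 K/W
R_brass = L/(kA) = 0.0031/(123×21.5) = 1.172×10^-6 K/W
R_total = 0.1069 K/W
Q = ΔT / R_total = 202 / 0.1069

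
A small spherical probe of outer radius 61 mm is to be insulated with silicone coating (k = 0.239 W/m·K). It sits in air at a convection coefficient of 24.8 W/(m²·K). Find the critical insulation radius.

r_cr ≈ 19.3 mm

For a sphere r_cr = 2k/h = 2×0.239/24.8
r_cr = 19.3 mm; since the bare radius (61 mm) is above r_cr, any added insulation will reduce heat loss.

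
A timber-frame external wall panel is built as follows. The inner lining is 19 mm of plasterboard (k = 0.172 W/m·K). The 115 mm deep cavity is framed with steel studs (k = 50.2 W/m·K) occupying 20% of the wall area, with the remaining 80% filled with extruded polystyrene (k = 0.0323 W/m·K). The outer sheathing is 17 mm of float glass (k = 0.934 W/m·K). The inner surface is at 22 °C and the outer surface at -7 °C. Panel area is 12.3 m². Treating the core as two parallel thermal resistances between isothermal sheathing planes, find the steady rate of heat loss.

Q ≈ 2550 W

Sheathing layers in series; stud and cavity paths in parallel between them.
R_inner = 0.019/(0.172×12.3) = 0.008981 K/W
R_stud  = 0.115/(50.2×0.2×12.3) = 9.312×10^-4 K/W
R_cav   = 0.115/(0.0323×0.8×12.3) = 0.3618 K/W
1/R_core = 1/R_stud + 1/R_cav → R_core = 9.288×10^-4 K/W
R_outer = 0.017/(0.934×12.3) = 0.00148 K/W
R_total = 0.01139 K/W
Q = ΔT/R_total = 29/0.01139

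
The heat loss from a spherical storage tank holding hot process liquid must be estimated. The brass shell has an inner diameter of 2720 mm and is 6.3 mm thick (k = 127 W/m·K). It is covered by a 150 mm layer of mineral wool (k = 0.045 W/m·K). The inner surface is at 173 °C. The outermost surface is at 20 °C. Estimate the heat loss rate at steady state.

Spherical conduction: R = (1/r_in − 1/r_out)/(4πk) per layer; series-sum.
R_brass shell = (1/1.36 − 1/1.3663)/(4π×127) = 2.124×10^-6 K/W
R_mineral wool = (1/1.3663 − 1/1.5163)/(4π×0.045) = 0.128 K/W
R_total = 0.128 K/W
Q = ΔT/R_total = 153/0.128

Q ≈ 1190 W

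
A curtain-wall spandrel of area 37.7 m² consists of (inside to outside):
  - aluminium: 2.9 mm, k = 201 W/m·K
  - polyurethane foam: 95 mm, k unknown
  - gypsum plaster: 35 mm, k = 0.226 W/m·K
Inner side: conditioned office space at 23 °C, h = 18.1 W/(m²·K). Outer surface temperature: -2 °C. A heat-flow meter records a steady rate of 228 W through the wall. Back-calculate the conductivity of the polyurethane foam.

k ≈ 0.0242 W/(m·K)

Using the resistance-network approach (series):
R_inner film = 1/(h_i·A) = 1/(18.1×37.7) = 0.001465 K/W
R_aluminium = L/(kA) = 0.0029/(201×37.7) = 3.827×10^-7 K/W
R_gypsum plaster = L/(kA) = 0.035/(0.226×37.7) = 0.004108 K/W
Sum of known resistances R_other = 0.005574 K/W
Total R = ΔT/Q = 25/228 = 0.1096 K/W
R_polyurethane foam = R_total − R_other = 0.1041 K/W
k = L/(R·A) = 0.095/(0.1041×37.7)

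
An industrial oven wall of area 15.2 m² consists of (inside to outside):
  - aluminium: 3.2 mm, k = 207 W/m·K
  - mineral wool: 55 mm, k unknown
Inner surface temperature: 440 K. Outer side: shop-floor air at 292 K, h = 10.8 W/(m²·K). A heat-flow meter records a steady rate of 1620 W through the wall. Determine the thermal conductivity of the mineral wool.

Series thermal resistances:
R_aluminium = L/(kA) = 0.0032/(207×15.2) = 1.017×10^-6 K/W
R_outer film = 1/(h_o·A) = 1/(10.8×15.2) = 0.006092 K/W
Sum of known resistances R_other = 0.006093 K/W
Total R = ΔT/Q = 148/1620 = 0.09136 K/W
R_mineral wool = R_total − R_other = 0.08527 K/W
k = L/(R·A) = 0.055/(0.08527×15.2)

k ≈ 0.0424 W/(m·K)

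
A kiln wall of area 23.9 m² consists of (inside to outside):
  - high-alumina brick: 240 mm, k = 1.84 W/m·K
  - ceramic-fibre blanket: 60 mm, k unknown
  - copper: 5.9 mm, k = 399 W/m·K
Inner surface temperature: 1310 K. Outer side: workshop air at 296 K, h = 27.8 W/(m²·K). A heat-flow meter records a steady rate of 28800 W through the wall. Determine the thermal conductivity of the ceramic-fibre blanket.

Using the resistance-network approach (series):
R_high-alumina brick = L/(kA) = 0.24/(1.84×23.9) = 0.005458 K/W
R_copper = L/(kA) = 0.0059/(399×23.9) = 6.187×10^-7 K/W
R_outer film = 1/(h_o·A) = 1/(27.8×23.9) = 0.001505 K/W
Sum of known resistances R_other = 0.006963 K/W
Total R = ΔT/Q = 1014/28800 = 0.03521 K/W
R_ceramic-fibre blanket = R_total − R_other = 0.02825 K/W
k = L/(R·A) = 0.06/(0.02825×23.9)

k ≈ 0.0889 W/(m·K)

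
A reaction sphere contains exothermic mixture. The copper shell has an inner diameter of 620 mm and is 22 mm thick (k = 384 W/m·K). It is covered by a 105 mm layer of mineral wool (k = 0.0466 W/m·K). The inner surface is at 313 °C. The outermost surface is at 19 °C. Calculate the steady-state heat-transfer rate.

For a spherical shell R = (1/r₁ − 1/r₂)/(4πk); film R = 1/(h·4πr²). In series:
R_copper shell = (1/0.31 − 1/0.332)/(4π×384) = 4.43×10^-5 K/W
R_mineral wool = (1/0.332 − 1/0.437)/(4π×0.0466) = 1.236 K/W
R_total = 1.236 K/W
Q = ΔT/R_total = 294/1.236

Q ≈ 238 W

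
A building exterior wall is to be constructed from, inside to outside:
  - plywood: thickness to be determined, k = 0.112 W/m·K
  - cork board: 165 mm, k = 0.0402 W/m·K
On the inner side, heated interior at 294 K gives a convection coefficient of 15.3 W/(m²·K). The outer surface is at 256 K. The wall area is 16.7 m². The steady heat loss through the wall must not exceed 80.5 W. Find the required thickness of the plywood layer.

Using the resistance-network approach (series):
R_inner film = 1/(h_i·A) = 1/(15.3×16.7) = 0.003914 K/W
R_cork board = L/(kA) = 0.165/(0.0402×16.7) = 0.2458 K/W
Sum of the known resistances R_other = 0.2497 K/W
Required total resistance R_tot = ΔT/Q_allow = 38/80.5 = 0.472 K/W
R_plywood = R_tot − R_other = 0.2224 K/W
L = R·k·A = 0.2224×0.112×16.7

L ≈ 416 mm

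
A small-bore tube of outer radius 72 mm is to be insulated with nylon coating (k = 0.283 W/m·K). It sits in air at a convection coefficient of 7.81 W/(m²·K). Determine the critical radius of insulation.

For a cylinder r_cr = k/h = 0.283/7.81
r_cr = 36.2 mm; since the bare radius (72 mm) is above r_cr, any added insulation will reduce heat loss.

r_cr ≈ 36.2 mm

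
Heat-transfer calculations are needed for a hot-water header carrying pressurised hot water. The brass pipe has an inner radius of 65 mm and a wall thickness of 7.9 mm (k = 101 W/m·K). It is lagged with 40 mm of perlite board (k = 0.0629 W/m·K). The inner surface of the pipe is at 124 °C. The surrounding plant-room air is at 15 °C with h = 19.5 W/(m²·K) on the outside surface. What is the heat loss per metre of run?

q′ ≈ 92.4 W/m

Per-layer cylindrical resistances, series-summed:
R_brass pipe wall = ln(72.9/65)/(2π×101×1) = 1.807×10^-4 K/W
R_perlite board = ln(112.9/72.9)/(2π×0.0629×1) = 1.107 K/W
R_outer film = 1/(h_o·2πr_oL) = 1/(19.5×2π×0.1129×1) = 0.07229 K/W
R_total = 1.179 K/W
Q = ΔT/R_total = 109/1.179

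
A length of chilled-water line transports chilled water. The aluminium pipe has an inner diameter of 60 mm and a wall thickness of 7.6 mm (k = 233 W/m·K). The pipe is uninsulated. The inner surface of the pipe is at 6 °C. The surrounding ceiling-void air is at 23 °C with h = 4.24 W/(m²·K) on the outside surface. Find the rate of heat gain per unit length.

q′ ≈ 17 W/m

Treating each annulus and film as a series resistance:
R_aluminium pipe wall = ln(37.6/30)/(2π×233×1) = 1.542×10^-4 K/W
R_outer film = 1/(h_o·2πr_oL) = 1/(4.24×2π×0.0376×1) = 0.9983 K/W
R_total = 0.9985 K/W
Q = ΔT/R_total = 17/0.9985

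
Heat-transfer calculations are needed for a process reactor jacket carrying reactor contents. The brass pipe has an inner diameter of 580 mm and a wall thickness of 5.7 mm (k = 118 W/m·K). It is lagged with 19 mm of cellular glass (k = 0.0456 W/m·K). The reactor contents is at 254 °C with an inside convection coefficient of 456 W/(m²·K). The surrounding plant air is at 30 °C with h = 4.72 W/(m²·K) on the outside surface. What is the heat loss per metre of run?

Treating each annulus and film as a series resistance:
R_inner film = 1/(h_i·2πr₁L) = 1/(456×2π×0.29×1) = 0.001204 K/W
R_brass pipe wall = ln(295.7/290)/(2π×118×1) = 2.625×10^-5 K/W
R_cellular glass = ln(314.7/295.7)/(2π×0.0456×1) = 0.2174 K/W
R_outer film = 1/(h_o·2πr_oL) = 1/(4.72×2π×0.3147×1) = 0.1071 K/W
R_total = 0.3257 K/W
Q = ΔT/R_total = 224/0.3257

q′ ≈ 688 W/m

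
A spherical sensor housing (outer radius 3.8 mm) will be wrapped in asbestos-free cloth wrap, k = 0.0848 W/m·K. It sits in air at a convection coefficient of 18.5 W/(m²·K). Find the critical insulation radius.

r_cr ≈ 9.17 mm

For a sphere r_cr = 2k/h = 2×0.0848/18.5
r_cr = 9.17 mm; since the bare radius (3.8 mm) is below r_cr, adding a thin layer of insulation will *increase* heat loss.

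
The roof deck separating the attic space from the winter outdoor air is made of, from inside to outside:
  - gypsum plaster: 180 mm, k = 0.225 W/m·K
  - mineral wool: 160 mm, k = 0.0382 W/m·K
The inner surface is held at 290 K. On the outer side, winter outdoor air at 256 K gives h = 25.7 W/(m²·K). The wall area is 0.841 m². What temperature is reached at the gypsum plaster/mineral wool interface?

T ≈ 285 K

Model the wall as resistances in series:
R_gypsum plaster = L/(kA) = 0.18/(0.225×0.841) = 0.9512 K/W
R_mineral wool = L/(kA) = 0.16/(0.0382×0.841) = 4.98 K/W
R_outer film = 1/(h_o·A) = 1/(25.7×0.841) = 0.04627 K/W
R_total = 5.978 K/W;  Q = ΔT/R_total = 34/5.978 = 5.688 W
T_interface = T_inner − Q·ΣR(inner→interface) = 290 − 5.69×0.9512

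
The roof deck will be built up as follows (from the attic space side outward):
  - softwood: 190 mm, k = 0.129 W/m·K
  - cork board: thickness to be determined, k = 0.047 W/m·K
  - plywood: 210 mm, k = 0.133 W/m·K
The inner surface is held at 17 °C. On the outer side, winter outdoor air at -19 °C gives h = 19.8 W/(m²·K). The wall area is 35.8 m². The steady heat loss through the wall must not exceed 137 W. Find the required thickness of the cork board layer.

Using the resistance-network approach (series):
R_softwood = L/(kA) = 0.19/(0.129×35.8) = 0.04114 K/W
R_plywood = L/(kA) = 0.21/(0.133×35.8) = 0.0441 K/W
R_outer film = 1/(h_o·A) = 1/(19.8×35.8) = 0.001411 K/W
Sum of the known resistances R_other = 0.08666 K/W
Required total resistance R_tot = ΔT/Q_allow = 36/137 = 0.2628 K/W
R_cork board = R_tot − R_other = 0.1761 K/W
L = R·k·A = 0.1761×0.047×35.8

L ≈ 296 mm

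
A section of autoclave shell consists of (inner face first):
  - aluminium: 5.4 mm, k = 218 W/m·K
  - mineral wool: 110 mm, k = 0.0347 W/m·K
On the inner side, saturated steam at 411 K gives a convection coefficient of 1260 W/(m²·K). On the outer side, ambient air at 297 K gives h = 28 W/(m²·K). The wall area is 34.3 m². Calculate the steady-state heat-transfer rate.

Model the wall as resistances in series:
R_inner film = 1/(h_i·A) = 1/(1260×34.3) = 2.314×10^-5 K/W
R_aluminium = L/(kA) = 0.0054/(218×34.3) = 7.222×10^-7 K/W
R_mineral wool = L/(kA) = 0.11/(0.0347×34.3) = 0.09242 K/W
R_outer film = 1/(h_o·A) = 1/(28×34.3) = 0.001041 K/W
R_total = 0.09349 K/W
Q = ΔT / R_total = 114 / 0.09349

Q ≈ 1220 W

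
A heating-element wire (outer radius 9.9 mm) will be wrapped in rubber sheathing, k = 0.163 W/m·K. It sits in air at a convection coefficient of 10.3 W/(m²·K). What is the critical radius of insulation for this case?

For a cylinder r_cr = k/h = 0.163/10.3
r_cr = 15.8 mm; since the bare radius (9.9 mm) is below r_cr, adding a thin layer of insulation will *increase* heat loss.

r_cr ≈ 15.8 mm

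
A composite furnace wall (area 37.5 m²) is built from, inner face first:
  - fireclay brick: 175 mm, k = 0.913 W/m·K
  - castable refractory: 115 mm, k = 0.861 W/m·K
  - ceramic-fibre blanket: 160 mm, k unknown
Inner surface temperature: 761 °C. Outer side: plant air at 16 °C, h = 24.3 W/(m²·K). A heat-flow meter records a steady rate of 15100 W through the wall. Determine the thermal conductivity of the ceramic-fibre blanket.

k ≈ 0.108 W/(m·K)

Treating each layer as a thermal resistance in series:
R_fireclay brick = L/(kA) = 0.175/(0.913×37.5) = 0.005111 K/W
R_castable refractory = L/(kA) = 0.115/(0.861×37.5) = 0.003562 K/W
R_outer film = 1/(h_o·A) = 1/(24.3×37.5) = 0.001097 K/W
Sum of known resistances R_other = 0.00977 K/W
Total R = ΔT/Q = 745/15100 = 0.04934 K/W
R_ceramic-fibre blanket = R_total − R_other = 0.03957 K/W
k = L/(R·A) = 0.16/(0.03957×37.5)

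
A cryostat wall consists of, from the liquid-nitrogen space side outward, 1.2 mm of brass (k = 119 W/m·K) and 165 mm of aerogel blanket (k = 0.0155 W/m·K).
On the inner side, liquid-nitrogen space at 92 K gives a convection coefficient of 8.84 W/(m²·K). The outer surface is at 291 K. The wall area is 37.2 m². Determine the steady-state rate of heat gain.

Q ≈ 688 W

Series thermal resistances:
R_inner film = 1/(h_i·A) = 1/(8.84×37.2) = 0.003041 K/W
R_brass = L/(kA) = 0.0012/(119×37.2) = 2.711×10^-7 K/W
R_aerogel blanket = L/(kA) = 0.165/(0.0155×37.2) = 0.2862 K/W
R_total = 0.2892 K/W
Q = ΔT / R_total = 199 / 0.2892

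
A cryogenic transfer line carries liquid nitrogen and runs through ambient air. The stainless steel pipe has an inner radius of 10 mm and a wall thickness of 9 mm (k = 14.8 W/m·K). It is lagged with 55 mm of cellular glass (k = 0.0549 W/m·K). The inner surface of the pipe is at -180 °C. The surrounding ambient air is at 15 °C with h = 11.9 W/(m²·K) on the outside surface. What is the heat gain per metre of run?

q′ ≈ 47.2 W/m

For a radial system each layer contributes R = ln(r_out/r_in)/(2πkL); films add R = 1/(hA).
R_stainless steel pipe wall = ln(19/10)/(2π×14.8×1) = 0.006902 K/W
R_cellular glass = ln(74/19)/(2π×0.0549×1) = 3.942 K/W
R_outer film = 1/(h_o·2πr_oL) = 1/(11.9×2π×0.074×1) = 0.1807 K/W
R_total = 4.129 K/W
Q = ΔT/R_total = 195/4.129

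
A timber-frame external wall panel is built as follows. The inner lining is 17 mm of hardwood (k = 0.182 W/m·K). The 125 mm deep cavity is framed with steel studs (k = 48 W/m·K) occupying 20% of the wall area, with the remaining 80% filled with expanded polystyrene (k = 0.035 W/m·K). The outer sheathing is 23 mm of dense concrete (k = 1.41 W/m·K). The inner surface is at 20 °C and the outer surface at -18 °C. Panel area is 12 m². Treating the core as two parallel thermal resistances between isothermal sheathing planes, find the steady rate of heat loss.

Q ≈ 3720 W

Sheathing layers in series; stud and cavity paths in parallel between them.
R_inner = 0.017/(0.182×12) = 0.007784 K/W
R_stud  = 0.125/(48×0.2×12) = 0.001085 K/W
R_cav   = 0.125/(0.035×0.8×12) = 0.372 K/W
1/R_core = 1/R_stud + 1/R_cav → R_core = 0.001082 K/W
R_outer = 0.023/(1.41×12) = 0.001359 K/W
R_total = 0.01023 K/W
Q = ΔT/R_total = 38/0.01023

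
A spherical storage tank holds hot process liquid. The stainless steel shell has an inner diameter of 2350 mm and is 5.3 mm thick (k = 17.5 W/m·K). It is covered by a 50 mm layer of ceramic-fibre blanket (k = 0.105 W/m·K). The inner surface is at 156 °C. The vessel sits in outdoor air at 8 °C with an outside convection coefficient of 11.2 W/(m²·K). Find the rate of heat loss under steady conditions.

Q ≈ 4800 W

Each spherical layer contributes R = (1/r_i − 1/r_o)/(4πk):
R_stainless steel shell = (1/1.175 − 1/1.1803)/(4π×17.5) = 1.738×10^-5 K/W
R_ceramic-fibre blanket = (1/1.1803 − 1/1.2303)/(4π×0.105) = 0.0261 K/W
R_outer film = 1/(h·4πr_o²) = 1/(11.2×4π×1.2303²) = 0.004694 K/W
R_total = 0.03081 K/W
Q = ΔT/R_total = 148/0.03081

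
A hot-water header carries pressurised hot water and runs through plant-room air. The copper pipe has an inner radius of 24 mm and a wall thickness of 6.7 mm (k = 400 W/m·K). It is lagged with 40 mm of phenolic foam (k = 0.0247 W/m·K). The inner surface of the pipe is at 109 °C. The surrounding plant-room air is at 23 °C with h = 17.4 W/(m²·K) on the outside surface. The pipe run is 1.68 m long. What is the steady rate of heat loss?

Cylindrical conduction, so R = ln(r₂/r₁)/(2πkL) per layer, in series:
R_copper pipe wall = ln(30.7/24)/(2π×400×1.68) = 5.831×10^-5 K/W
R_phenolic foam = ln(70.7/30.7)/(2π×0.0247×1.68) = 3.199 K/W
R_outer film = 1/(h_o·2πr_oL) = 1/(17.4×2π×0.0707×1.68) = 0.07701 K/W
R_total = 3.277 K/W
Q = ΔT/R_total = 86/3.277

Q ≈ 26.2 W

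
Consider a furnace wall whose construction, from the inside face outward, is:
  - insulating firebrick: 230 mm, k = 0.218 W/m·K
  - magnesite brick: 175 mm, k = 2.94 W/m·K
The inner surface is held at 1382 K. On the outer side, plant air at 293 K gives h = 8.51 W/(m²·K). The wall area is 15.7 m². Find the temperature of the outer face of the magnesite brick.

Model the wall as resistances in series:
R_insulating firebrick = L/(kA) = 0.23/(0.218×15.7) = 0.0672 K/W
R_magnesite brick = L/(kA) = 0.175/(2.94×15.7) = 0.003791 K/W
R_outer film = 1/(h_o·A) = 1/(8.51×15.7) = 0.007485 K/W
R_total = 0.07848 K/W;  Q = ΔT/R_total = 1089/0.07848 = 13880 W
T_interface = T_inner − Q·ΣR(inner→interface) = 1382 − 13900×0.07099

T ≈ 397 K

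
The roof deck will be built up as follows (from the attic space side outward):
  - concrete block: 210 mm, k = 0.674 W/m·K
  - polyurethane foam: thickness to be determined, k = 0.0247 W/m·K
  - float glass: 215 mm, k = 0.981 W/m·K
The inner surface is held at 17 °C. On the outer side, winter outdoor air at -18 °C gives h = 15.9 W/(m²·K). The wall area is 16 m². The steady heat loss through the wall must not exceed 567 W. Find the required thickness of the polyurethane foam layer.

Model the wall as resistances in series:
R_concrete block = L/(kA) = 0.21/(0.674×16) = 0.01947 K/W
R_float glass = L/(kA) = 0.215/(0.981×16) = 0.0137 K/W
R_outer film = 1/(h_o·A) = 1/(15.9×16) = 0.003931 K/W
Sum of the known resistances R_other = 0.0371 K/W
Required total resistance R_tot = ΔT/Q_allow = 35/567 = 0.06173 K/W
R_polyurethane foam = R_tot − R_other = 0.02463 K/W
L = R·k·A = 0.02463×0.0247×16

L ≈ 9.73 mm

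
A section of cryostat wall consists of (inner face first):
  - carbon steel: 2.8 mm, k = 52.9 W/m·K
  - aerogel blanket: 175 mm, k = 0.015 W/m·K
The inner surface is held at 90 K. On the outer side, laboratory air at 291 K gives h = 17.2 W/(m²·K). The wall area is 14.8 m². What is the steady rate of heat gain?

Q ≈ 254 W

Model the wall as resistances in series:
R_carbon steel = L/(kA) = 0.0028/(52.9×14.8) = 3.576×10^-6 K/W
R_aerogel blanket = L/(kA) = 0.175/(0.015×14.8) = 0.7883 K/W
R_outer film = 1/(h_o·A) = 1/(17.2×14.8) = 0.003928 K/W
R_total = 0.7922 K/W
Q = ΔT / R_total = 201 / 0.7922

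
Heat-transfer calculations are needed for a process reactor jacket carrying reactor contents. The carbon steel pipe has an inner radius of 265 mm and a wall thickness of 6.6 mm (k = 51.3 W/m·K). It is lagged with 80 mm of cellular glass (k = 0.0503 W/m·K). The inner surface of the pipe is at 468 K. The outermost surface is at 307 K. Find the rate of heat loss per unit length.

q′ ≈ 197 W/m

Treating each annulus and film as a series resistance:
R_carbon steel pipe wall = ln(271.6/265)/(2π×51.3×1) = 7.632×10^-5 K/W
R_cellular glass = ln(351.6/271.6)/(2π×0.0503×1) = 0.8169 K/W
R_total = 0.8169 K/W
Q = ΔT/R_total = 161/0.8169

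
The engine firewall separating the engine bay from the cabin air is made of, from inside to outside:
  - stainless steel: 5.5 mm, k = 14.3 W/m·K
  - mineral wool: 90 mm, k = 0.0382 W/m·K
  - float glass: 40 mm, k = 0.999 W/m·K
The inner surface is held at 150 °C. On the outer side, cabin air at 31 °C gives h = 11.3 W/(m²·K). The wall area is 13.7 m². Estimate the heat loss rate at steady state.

Treating each layer as a thermal resistance in series:
R_stainless steel = L/(kA) = 0.0055/(14.3×13.7) = 2.807×10^-5 K/W
R_mineral wool = L/(kA) = 0.09/(0.0382×13.7) = 0.172 K/W
R_float glass = L/(kA) = 0.04/(0.999×13.7) = 0.002923 K/W
R_outer film = 1/(h_o·A) = 1/(11.3×13.7) = 0.00646 K/W
R_total = 0.1814 K/W
Q = ΔT / R_total = 119 / 0.1814

Q ≈ 656 W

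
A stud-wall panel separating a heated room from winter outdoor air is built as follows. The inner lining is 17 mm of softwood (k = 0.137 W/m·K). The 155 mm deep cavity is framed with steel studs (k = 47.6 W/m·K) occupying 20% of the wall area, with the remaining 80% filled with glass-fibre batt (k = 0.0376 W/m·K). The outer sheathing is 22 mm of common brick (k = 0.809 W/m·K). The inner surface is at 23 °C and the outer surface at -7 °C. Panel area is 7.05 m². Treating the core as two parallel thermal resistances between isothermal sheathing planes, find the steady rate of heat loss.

Sheathing layers in series; stud and cavity paths in parallel between them.
R_inner = 0.017/(0.137×7.05) = 0.0176 K/W
R_stud  = 0.155/(47.6×0.2×7.05) = 0.002309 K/W
R_cav   = 0.155/(0.0376×0.8×7.05) = 0.7309 K/W
1/R_core = 1/R_stud + 1/R_cav → R_core = 0.002302 K/W
R_outer = 0.022/(0.809×7.05) = 0.003857 K/W
R_total = 0.02376 K/W
Q = ΔT/R_total = 30/0.02376

Q ≈ 1260 W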